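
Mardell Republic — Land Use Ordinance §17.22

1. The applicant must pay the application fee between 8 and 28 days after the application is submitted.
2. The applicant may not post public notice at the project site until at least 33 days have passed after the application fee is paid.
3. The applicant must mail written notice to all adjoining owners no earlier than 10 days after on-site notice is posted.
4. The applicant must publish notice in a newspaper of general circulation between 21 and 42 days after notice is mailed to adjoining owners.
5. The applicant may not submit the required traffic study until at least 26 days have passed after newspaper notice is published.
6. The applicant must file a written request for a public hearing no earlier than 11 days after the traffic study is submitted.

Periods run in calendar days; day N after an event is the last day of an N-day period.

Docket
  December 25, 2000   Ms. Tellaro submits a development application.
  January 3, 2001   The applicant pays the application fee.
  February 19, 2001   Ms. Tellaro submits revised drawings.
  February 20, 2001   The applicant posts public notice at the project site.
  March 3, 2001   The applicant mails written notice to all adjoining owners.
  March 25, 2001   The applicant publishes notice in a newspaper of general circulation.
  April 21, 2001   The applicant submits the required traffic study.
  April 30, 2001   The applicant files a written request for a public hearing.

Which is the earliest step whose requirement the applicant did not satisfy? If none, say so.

Step 1: the window is 8–28 days after December 25, 2000 (when the application is submitted), so January 2, 2001 through January 22, 2001; January 3, 2001 falls inside that range.
Step 2: the earliest permitted date is 33 days after January 3, 2001 (when the application fee is paid), i.e. February 5, 2001; done February 20, 2001, after the minimum wait.
Step 3: the earliest permitted date is 10 days after February 20, 2001 (when on-site notice is posted), i.e. March 2, 2001; done March 3, 2001, after the minimum wait.
Step 4: the window is 21–42 days after March 3, 2001 (when notice is mailed to adjoining owners), so March 24, 2001 through April 14, 2001; done March 25, 2001, which is between those dates.
Step 5: the earliest permitted date is 26 days after March 25, 2001 (when newspaper notice is published), i.e. April 20, 2001; done April 21, 2001 — permitted.
Step 6: the earliest permitted date is 11 days after April 21, 2001 (when the traffic study is submitted), i.e. May 2, 2001; April 30, 2001 is 2 days before the earliest permitted date.
That is the first point of non-compliance.

Step 6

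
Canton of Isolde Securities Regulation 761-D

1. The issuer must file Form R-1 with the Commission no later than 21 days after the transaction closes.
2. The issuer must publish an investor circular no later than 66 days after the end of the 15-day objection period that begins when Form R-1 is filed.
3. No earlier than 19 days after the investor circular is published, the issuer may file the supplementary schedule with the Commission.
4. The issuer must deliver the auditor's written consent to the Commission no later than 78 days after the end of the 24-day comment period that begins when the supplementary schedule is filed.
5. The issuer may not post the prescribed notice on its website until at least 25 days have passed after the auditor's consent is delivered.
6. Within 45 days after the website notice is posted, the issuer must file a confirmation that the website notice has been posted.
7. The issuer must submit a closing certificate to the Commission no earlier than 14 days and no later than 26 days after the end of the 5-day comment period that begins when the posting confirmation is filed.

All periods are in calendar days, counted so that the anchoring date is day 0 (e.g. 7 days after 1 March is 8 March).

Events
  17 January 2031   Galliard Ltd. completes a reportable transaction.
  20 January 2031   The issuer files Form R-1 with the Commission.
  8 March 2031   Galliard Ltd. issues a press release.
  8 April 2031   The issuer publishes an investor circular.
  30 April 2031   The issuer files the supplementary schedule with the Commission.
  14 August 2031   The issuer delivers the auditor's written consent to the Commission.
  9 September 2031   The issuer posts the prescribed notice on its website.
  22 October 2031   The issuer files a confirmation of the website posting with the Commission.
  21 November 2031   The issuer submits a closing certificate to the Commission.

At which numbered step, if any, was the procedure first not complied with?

Step 1 — counting 21 days from 17 January 2031 (when the transaction closes) gives a deadline of 7 February 2031; done 20 January 2031 — timely.
Step 2 — counting 66 days from 4 February 2031 (end of the 15-day objection period, which began when Form R-1 is filed on 20 January 2031) gives a deadline of 11 April 2031; done 8 April 2031 — timely.
Step 3 — must wait 19 days from 8 April 2031 (when the investor circular is published), so not before 27 April 2031; done 30 April 2031, after the minimum wait.
Step 4 — counting 78 days from 24 May 2031 (end of the 24-day comment period, which began when the supplementary schedule is filed on 30 April 2031) gives a deadline of 10 August 2031; not done until 14 August 2031, 4 days after the deadline.
The analysis stops there.

Step 4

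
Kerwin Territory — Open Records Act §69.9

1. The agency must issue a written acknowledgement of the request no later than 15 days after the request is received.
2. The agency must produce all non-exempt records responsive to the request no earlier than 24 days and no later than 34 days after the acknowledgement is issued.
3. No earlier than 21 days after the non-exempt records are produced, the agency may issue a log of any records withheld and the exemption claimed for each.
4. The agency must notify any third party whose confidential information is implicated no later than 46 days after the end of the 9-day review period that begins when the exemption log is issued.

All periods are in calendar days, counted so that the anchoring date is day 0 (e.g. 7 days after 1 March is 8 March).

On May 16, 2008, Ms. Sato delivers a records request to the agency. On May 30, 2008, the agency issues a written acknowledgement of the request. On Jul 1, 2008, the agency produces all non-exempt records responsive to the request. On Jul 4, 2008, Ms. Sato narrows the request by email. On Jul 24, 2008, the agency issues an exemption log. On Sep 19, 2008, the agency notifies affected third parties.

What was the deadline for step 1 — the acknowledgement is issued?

Step 1 runs from May 16, 2008, when the request is received. 15 days after May 16, 2008 is May 31, 2008.

May 31, 2008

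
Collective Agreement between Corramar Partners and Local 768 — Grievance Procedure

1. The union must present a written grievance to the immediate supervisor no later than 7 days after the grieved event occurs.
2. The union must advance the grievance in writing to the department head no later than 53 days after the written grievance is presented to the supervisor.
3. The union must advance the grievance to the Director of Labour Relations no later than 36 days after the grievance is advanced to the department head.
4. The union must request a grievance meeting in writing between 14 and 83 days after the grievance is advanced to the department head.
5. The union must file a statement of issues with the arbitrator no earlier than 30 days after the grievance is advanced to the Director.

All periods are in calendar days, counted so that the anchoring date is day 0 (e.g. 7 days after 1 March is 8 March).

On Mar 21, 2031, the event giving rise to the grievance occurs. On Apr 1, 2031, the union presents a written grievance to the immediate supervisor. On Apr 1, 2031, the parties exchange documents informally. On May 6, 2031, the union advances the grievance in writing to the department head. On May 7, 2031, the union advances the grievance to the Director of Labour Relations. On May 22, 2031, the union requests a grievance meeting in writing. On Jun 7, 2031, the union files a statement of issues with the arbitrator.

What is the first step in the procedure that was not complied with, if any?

Step 1 — counting 7 days from Mar 21, 2031 (when the grieved event occurs) gives a deadline of Mar 28, 2031; Apr 1, 2031 misses that deadline by 4 days.
The analysis stops there.

Step 1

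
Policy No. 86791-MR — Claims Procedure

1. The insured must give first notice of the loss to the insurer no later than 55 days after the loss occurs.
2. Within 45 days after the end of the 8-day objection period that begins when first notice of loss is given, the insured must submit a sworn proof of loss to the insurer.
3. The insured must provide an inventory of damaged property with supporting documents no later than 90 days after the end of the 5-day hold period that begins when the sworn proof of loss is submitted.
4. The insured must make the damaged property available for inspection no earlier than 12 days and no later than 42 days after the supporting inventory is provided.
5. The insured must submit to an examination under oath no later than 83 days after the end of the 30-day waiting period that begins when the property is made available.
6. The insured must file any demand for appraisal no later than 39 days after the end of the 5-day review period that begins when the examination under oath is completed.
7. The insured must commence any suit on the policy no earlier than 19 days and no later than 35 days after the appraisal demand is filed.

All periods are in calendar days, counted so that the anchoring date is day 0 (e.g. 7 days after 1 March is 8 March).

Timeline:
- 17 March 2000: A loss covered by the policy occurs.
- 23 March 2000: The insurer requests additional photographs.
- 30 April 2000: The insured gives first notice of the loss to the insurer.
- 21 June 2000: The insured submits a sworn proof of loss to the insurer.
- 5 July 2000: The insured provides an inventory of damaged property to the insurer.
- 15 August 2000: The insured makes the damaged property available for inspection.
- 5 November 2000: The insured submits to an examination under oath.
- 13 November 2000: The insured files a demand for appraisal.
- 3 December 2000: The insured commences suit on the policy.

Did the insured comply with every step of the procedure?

Yes

(1) due by 17 March 2000 + 55 days = 11 May 2000; done 30 April 2000 — timely.
(2) due by 8 May 2000 + 45 days = 22 June 2000; completed 21 June 2000, before the deadline.
(3) due by 26 June 2000 + 90 days = 24 September 2000; completed 5 July 2000, before the deadline.
(4) the permitted window runs from 5 July 2000 + 12 = 17 July 2000 to 5 July 2000 + 42 = 16 August 2000; 15 August 2000 falls inside that range.
(5) due by 14 September 2000 + 83 days = 6 December 2000; completed 5 November 2000, before the deadline.
(6) due by 10 November 2000 + 39 days = 19 December 2000; done 13 November 2000 — timely.
(7) the permitted window runs from 13 November 2000 + 19 = 2 December 2000 to 13 November 2000 + 35 = 18 December 2000; 3 December 2000 falls inside that range.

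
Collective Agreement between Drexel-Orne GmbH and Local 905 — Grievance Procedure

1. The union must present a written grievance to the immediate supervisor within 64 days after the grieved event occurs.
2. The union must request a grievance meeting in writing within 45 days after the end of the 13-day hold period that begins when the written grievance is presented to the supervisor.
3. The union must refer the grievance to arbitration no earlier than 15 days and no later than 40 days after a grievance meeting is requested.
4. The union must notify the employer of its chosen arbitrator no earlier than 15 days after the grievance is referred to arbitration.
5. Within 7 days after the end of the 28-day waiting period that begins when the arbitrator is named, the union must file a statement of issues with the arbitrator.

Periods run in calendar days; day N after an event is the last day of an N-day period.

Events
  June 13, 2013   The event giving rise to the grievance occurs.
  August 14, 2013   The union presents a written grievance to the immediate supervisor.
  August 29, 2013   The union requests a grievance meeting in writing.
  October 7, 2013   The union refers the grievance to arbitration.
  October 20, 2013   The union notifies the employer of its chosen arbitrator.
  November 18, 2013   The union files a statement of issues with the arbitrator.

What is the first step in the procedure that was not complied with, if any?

Step 1 — counting 64 days from June 13, 2013 (when the grieved event occurs) gives a deadline of August 16, 2013; done August 14, 2013 — timely.
Step 2 — counting 45 days from August 27, 2013 (end of the 13-day hold period, which began when the written grievance is presented to the supervisor on August 14, 2013) gives a deadline of October 11, 2013; August 29, 2013 is within that limit.
Step 3 — 15 and 40 days from August 29, 2013 (when a grievance meeting is requested) are September 13, 2013 and October 8, 2013 respectively; October 7, 2013 falls inside that range.
Step 4 — must wait 15 days from October 7, 2013 (when the grievance is referred to arbitration), so not before October 22, 2013; done October 20, 2013 — 2 days too early.

Step 4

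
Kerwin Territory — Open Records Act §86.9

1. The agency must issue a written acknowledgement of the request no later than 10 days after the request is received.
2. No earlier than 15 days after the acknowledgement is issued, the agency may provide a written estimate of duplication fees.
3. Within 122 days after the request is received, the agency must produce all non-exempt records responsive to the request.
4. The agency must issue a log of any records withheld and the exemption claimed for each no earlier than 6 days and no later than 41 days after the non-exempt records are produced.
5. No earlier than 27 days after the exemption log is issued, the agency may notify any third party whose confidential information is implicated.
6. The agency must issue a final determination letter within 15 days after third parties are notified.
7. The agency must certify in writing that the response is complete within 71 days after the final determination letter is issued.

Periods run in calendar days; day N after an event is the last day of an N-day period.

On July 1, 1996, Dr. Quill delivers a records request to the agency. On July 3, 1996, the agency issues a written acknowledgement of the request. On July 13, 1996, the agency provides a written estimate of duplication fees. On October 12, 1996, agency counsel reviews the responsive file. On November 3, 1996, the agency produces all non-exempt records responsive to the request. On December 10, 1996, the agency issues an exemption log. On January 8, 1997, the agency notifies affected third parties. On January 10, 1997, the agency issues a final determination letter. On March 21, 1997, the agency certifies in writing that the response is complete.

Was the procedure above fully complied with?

No

Step 1: 10 days after July 1, 1996 (when the request is received) is July 11, 1996; July 3, 1996 is within that limit.
Step 2: the earliest permitted date is 15 days after July 3, 1996 (when the acknowledgement is issued), i.e. July 18, 1996; acted on July 13, 1996, 5 days prematurely.
No need to go further; step 2 was not satisfied.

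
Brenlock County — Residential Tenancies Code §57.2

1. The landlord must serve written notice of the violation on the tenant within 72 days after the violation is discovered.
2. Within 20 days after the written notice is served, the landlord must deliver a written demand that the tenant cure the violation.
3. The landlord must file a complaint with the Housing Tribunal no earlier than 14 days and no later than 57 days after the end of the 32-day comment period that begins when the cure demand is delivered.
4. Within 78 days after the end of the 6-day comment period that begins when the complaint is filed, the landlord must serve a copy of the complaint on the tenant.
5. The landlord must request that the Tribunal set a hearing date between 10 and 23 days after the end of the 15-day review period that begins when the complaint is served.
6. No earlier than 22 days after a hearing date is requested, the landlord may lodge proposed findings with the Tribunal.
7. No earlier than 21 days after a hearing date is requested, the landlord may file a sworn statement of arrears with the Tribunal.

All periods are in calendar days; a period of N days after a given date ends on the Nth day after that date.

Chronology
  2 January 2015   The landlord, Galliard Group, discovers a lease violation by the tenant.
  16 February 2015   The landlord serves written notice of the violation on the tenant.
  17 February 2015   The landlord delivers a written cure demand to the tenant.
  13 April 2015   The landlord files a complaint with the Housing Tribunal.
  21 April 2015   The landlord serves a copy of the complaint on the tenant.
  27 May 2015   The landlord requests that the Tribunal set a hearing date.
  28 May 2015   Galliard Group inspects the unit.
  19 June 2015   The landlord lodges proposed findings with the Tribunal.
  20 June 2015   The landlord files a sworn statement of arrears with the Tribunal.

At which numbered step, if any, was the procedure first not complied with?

Step 1 — counting 72 days from 2 January 2015 (when the violation is discovered) gives a deadline of 15 March 2015; 16 February 2015 is within that limit.
Step 2 — counting 20 days from 16 February 2015 (when the written notice is served) gives a deadline of 8 March 2015; completed 17 February 2015, before the deadline.
Step 3 — 14 and 57 days from 21 March 2015 (end of the 32-day comment period, which began when the cure demand is delivered on 17 February 2015) are 4 April 2015 and 17 May 2015 respectively; done 13 April 2015, which is between those dates.
Step 4 — counting 78 days from 19 April 2015 (end of the 6-day comment period, which began when the complaint is filed on 13 April 2015) gives a deadline of 6 July 2015; done 21 April 2015 — timely.
Step 5 — 10 and 23 days from 6 May 2015 (end of the 15-day review period, which began when the complaint is served on 21 April 2015) are 16 May 2015 and 29 May 2015 respectively; 27 May 2015 falls inside that range.
Step 6 — must wait 22 days from 27 May 2015 (when a hearing date is requested), so not before 18 June 2015; done 19 June 2015, after the minimum wait.
Step 7 — must wait 21 days from 27 May 2015 (when a hearing date is requested), so not before 17 June 2015; 20 June 2015 is on or after that date.

None — every step was satisfied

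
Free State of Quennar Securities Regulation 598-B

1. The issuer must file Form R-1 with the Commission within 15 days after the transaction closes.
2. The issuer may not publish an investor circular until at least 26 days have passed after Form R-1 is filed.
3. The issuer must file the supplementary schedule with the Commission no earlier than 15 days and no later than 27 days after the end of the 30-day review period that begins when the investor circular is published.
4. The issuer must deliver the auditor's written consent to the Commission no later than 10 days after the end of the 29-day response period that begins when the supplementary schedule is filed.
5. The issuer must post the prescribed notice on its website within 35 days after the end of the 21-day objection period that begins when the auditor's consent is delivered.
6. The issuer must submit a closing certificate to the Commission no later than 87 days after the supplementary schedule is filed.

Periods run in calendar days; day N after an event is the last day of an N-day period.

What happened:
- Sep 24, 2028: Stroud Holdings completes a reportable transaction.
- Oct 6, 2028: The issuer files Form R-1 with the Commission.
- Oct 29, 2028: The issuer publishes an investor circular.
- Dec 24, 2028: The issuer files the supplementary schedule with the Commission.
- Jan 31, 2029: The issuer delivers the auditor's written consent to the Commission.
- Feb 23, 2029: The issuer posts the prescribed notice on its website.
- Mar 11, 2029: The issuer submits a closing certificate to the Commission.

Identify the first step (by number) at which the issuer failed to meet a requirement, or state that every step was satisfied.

Step 2

Step 1 — counting 15 days from Sep 24, 2028 (when the transaction closes) gives a deadline of Oct 9, 2028; Oct 6, 2028 is within that limit.
Step 2 — must wait 26 days from Oct 6, 2028 (when Form R-1 is filed), so not before Nov 1, 2028; Oct 29, 2028 is 3 days before the earliest permitted date.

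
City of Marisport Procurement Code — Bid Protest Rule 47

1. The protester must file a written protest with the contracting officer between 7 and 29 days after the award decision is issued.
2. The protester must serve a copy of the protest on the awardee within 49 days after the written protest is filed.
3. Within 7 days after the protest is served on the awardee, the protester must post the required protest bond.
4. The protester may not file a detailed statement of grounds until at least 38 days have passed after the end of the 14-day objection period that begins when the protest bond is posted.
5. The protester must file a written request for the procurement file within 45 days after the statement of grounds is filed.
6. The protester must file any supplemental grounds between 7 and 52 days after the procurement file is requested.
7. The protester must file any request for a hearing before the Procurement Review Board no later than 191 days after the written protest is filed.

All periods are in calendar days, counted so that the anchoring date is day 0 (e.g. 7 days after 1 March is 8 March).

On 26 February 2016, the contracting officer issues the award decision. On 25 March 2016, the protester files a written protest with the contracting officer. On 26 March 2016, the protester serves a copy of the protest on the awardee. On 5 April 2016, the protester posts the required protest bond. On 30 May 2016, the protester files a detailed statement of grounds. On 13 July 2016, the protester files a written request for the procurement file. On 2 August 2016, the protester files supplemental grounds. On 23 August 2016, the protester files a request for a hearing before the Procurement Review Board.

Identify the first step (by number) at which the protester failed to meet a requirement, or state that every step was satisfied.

Step 1 — 7 and 29 days from 26 February 2016 (when the award decision is issued) are 4 March 2016 and 26 March 2016 respectively; done 25 March 2016 — within the window.
Step 2 — counting 49 days from 25 March 2016 (when the written protest is filed) gives a deadline of 13 May 2016; 26 March 2016 is within that limit.
Step 3 — counting 7 days from 26 March 2016 (when the protest is served on the awardee) gives a deadline of 2 April 2016; 5 April 2016 misses that deadline by 3 days.
Later steps need not be reached.

Step 3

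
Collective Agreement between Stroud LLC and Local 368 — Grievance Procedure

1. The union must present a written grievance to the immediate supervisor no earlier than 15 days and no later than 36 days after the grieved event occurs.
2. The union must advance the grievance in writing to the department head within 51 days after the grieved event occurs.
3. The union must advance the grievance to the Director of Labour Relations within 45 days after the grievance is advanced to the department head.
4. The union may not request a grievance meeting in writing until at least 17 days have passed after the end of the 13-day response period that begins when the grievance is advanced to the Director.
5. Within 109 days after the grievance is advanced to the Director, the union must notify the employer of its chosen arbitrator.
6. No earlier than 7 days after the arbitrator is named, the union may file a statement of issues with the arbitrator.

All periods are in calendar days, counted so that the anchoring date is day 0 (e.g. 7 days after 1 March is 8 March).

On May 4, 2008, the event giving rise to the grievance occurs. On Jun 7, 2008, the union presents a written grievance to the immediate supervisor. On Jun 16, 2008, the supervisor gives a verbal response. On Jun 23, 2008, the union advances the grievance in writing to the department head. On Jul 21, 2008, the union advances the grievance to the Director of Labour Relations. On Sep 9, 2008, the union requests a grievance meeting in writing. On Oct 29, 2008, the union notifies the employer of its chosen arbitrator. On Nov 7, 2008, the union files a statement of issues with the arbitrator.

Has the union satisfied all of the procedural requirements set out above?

Yes

(1) the permitted window runs from May 4, 2008 + 15 = May 19, 2008 to May 4, 2008 + 36 = Jun 9, 2008; Jun 7, 2008 falls inside that range.
(2) due by May 4, 2008 + 51 days = Jun 24, 2008; completed Jun 23, 2008, before the deadline.
(3) due by Jun 23, 2008 + 45 days = Aug 7, 2008; Jul 21, 2008 is within that limit.
(4) permitted from Aug 3, 2008 + 17 days = Aug 20, 2008 onward; done Sep 9, 2008, after the minimum wait.
(5) due by Jul 21, 2008 + 109 days = Nov 7, 2008; completed Oct 29, 2008, before the deadline.
(6) permitted from Oct 29, 2008 + 7 days = Nov 5, 2008 onward; done Nov 7, 2008 — permitted.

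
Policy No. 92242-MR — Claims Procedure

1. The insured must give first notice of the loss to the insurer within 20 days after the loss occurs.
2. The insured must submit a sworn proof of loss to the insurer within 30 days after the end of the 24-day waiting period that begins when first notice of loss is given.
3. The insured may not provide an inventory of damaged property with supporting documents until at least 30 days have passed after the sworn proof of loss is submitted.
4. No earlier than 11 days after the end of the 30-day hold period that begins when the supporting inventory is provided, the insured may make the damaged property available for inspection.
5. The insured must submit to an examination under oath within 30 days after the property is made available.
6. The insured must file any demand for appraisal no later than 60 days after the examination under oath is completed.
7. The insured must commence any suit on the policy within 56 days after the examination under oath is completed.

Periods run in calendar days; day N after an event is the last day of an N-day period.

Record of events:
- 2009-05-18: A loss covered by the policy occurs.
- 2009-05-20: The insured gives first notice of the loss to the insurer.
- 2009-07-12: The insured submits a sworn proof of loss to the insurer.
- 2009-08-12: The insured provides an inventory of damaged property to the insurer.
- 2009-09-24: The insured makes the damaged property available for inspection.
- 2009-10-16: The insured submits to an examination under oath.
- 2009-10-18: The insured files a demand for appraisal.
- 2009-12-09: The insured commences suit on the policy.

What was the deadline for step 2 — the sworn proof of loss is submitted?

2009-07-13

First notice of loss is given on 2009-05-20; the 24-day waiting period therefore ends 2009-06-13, and step 2 runs from that date. 30 days after 2009-06-13 is 2009-07-13.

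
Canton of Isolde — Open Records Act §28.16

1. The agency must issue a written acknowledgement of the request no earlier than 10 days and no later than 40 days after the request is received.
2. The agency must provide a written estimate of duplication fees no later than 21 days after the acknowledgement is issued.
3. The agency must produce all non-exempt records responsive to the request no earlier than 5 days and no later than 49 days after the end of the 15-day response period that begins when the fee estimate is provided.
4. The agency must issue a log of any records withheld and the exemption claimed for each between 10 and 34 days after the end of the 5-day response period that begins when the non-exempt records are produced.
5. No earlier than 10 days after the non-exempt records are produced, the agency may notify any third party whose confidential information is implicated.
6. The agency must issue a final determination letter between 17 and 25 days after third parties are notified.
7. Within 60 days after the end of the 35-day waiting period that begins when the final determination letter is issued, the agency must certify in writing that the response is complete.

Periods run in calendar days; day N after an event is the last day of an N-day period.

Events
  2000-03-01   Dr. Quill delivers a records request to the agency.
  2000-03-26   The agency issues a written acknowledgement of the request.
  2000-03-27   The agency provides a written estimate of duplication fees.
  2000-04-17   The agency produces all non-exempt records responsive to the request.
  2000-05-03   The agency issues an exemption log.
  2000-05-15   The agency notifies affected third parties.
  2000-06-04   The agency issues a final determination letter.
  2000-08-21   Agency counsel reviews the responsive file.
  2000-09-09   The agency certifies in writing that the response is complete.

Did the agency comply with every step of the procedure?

No

(1) the permitted window runs from 2000-03-01 + 10 = 2000-03-11 to 2000-03-01 + 40 = 2000-04-10; done 2000-03-26, which is between those dates.
(2) due by 2000-03-26 + 21 days = 2000-04-16; completed 2000-03-27, before the deadline.
(3) the permitted window runs from 2000-04-11 + 5 = 2000-04-16 to 2000-04-11 + 49 = 2000-05-30; 2000-04-17 falls inside that range.
(4) the permitted window runs from 2000-04-22 + 10 = 2000-05-02 to 2000-04-22 + 34 = 2000-05-26; done 2000-05-03 — within the window.
(5) permitted from 2000-04-17 + 10 days = 2000-04-27 onward; 2000-05-15 is on or after that date.
(6) the permitted window runs from 2000-05-15 + 17 = 2000-06-01 to 2000-05-15 + 25 = 2000-06-09; 2000-06-04 falls inside that range.
(7) due by 2000-07-09 + 60 days = 2000-09-07; not done until 2000-09-09, 2 days after the deadline.
No need to go further; step 7 was not satisfied.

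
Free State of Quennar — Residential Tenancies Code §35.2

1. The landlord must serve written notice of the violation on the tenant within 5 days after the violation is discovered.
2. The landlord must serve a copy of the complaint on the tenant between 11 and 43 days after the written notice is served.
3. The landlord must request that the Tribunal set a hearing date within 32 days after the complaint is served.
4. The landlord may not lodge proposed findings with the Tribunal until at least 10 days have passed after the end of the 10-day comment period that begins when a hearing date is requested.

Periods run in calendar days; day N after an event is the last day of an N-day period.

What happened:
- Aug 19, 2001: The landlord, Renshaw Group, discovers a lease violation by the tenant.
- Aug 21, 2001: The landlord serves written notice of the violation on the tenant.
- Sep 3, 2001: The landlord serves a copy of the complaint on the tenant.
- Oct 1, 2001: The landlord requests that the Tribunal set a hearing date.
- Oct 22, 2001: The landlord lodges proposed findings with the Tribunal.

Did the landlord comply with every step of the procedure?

Yes

Step 1 — counting 5 days from Aug 19, 2001 (when the violation is discovered) gives a deadline of Aug 24, 2001; completed Aug 21, 2001, before the deadline.
Step 2 — 11 and 43 days from Aug 21, 2001 (when the written notice is served) are Sep 1, 2001 and Oct 3, 2001 respectively; Sep 3, 2001 falls inside that range.
Step 3 — counting 32 days from Sep 3, 2001 (when the complaint is served) gives a deadline of Oct 5, 2001; done Oct 1, 2001 — timely.
Step 4 — must wait 10 days from Oct 11, 2001 (end of the 10-day comment period, which began when a hearing date is requested on Oct 1, 2001), so not before Oct 21, 2001; done Oct 22, 2001, after the minimum wait.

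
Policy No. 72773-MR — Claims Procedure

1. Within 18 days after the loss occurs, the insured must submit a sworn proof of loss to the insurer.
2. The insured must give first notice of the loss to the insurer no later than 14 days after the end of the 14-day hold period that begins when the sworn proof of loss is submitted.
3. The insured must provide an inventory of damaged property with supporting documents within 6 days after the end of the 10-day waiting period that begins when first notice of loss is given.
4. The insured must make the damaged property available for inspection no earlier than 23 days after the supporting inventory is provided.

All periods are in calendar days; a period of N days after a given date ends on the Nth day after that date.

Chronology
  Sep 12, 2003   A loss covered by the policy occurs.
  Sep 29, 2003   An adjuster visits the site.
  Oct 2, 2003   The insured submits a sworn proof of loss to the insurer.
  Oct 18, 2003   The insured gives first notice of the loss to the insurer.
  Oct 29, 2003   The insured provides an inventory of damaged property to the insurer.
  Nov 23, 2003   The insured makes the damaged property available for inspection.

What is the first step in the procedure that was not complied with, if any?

Step 1 — counting 18 days from Sep 12, 2003 (when the loss occurs) gives a deadline of Sep 30, 2003; done Oct 2, 2003 — 2 days late.
No need to go further; step 1 was not satisfied.

Step 1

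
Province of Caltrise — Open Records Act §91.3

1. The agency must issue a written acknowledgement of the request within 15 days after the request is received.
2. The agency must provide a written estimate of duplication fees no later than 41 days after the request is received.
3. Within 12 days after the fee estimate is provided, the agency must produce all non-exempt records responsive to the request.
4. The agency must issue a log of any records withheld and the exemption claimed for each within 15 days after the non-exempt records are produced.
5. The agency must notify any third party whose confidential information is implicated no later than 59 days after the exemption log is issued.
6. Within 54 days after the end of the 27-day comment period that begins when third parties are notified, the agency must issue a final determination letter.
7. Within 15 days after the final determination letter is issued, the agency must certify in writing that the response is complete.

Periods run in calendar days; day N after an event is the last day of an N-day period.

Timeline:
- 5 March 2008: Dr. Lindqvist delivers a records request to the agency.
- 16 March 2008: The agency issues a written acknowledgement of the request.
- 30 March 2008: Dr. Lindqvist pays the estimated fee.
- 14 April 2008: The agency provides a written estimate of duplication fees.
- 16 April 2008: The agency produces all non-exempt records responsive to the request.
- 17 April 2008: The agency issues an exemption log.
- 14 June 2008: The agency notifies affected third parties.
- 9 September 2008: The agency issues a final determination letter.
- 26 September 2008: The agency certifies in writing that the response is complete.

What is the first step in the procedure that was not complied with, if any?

Step 6

Step 1 — counting 15 days from 5 March 2008 (when the request is received) gives a deadline of 20 March 2008; done 16 March 2008 — timely.
Step 2 — counting 41 days from 5 March 2008 (when the request is received) gives a deadline of 15 April 2008; 14 April 2008 is within that limit.
Step 3 — counting 12 days from 14 April 2008 (when the fee estimate is provided) gives a deadline of 26 April 2008; completed 16 April 2008, before the deadline.
Step 4 — counting 15 days from 16 April 2008 (when the non-exempt records are produced) gives a deadline of 1 May 2008; completed 17 April 2008, before the deadline.
Step 5 — counting 59 days from 17 April 2008 (when the exemption log is issued) gives a deadline of 15 June 2008; 14 June 2008 is within that limit.
Step 6 — counting 54 days from 11 July 2008 (end of the 27-day comment period, which began when third parties are notified on 14 June 2008) gives a deadline of 3 September 2008; done 9 September 2008 — 6 days late.
The analysis stops there.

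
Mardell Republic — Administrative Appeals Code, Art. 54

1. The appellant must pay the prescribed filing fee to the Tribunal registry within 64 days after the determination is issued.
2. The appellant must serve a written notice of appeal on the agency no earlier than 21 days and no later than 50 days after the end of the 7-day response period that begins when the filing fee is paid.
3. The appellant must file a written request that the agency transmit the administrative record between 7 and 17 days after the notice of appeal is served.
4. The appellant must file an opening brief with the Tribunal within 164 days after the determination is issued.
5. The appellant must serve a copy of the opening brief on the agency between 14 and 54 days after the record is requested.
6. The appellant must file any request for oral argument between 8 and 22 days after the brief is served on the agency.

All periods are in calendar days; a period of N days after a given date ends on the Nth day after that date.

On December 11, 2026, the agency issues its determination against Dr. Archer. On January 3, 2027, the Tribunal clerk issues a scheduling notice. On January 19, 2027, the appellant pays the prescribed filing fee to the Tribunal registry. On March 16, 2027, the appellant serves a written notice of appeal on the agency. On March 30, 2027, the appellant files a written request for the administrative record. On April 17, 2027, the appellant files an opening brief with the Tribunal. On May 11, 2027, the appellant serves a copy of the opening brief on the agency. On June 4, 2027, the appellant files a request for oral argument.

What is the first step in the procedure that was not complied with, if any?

Step 6

(1) due by December 11, 2026 + 64 days = February 13, 2027; January 19, 2027 is within that limit.
(2) the permitted window runs from January 26, 2027 + 21 = February 16, 2027 to January 26, 2027 + 50 = March 17, 2027; done March 16, 2027, which is between those dates.
(3) the permitted window runs from March 16, 2027 + 7 = March 23, 2027 to March 16, 2027 + 17 = April 2, 2027; March 30, 2027 falls inside that range.
(4) due by December 11, 2026 + 164 days = May 24, 2027; completed April 17, 2027, before the deadline.
(5) the permitted window runs from March 30, 2027 + 14 = April 13, 2027 to March 30, 2027 + 54 = May 23, 2027; done May 11, 2027 — within the window.
(6) the permitted window runs from May 11, 2027 + 8 = May 19, 2027 to May 11, 2027 + 22 = June 2, 2027; done June 4, 2027 — 2 days after the window closed.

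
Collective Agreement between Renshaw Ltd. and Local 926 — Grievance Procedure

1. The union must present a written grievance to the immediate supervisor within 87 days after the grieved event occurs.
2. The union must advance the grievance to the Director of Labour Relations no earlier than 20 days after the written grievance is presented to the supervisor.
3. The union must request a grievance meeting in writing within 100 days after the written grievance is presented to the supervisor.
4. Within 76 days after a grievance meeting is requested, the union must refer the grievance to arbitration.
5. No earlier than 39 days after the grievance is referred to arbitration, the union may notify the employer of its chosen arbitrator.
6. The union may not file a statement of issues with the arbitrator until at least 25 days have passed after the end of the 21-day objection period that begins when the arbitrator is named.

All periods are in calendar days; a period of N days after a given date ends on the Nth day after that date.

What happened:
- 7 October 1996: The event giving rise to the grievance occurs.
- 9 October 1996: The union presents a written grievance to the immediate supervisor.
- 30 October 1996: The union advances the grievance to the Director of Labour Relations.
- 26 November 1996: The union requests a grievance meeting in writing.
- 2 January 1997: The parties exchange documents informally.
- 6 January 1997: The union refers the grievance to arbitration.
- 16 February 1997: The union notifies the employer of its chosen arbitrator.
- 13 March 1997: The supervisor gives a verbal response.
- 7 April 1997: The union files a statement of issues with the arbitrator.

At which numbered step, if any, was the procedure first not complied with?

None — every step was satisfied

(1) due by 7 October 1996 + 87 days = 2 January 1997; done 9 October 1996 — timely.
(2) permitted from 9 October 1996 + 20 days = 29 October 1996 onward; done 30 October 1996, after the minimum wait.
(3) due by 9 October 1996 + 100 days = 17 January 1997; completed 26 November 1996, before the deadline.
(4) due by 26 November 1996 + 76 days = 10 February 1997; 6 January 1997 is within that limit.
(5) permitted from 6 January 1997 + 39 days = 14 February 1997 onward; 16 February 1997 is on or after that date.
(6) permitted from 9 March 1997 + 25 days = 3 April 1997 onward; 7 April 1997 is on or after that date.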